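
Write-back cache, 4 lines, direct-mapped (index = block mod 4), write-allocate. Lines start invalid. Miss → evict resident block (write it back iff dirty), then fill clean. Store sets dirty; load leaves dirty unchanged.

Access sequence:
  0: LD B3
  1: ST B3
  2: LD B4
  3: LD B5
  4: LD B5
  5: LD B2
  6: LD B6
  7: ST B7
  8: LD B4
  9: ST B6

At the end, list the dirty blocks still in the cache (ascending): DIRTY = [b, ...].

DIRTY = [6, 7]

  0 | R B3 → L3 miss [-]
  1 | W B3 → L3 hit [D]
  2 | R B4 → L0 miss [-]
  3 | R B5 → L1 miss [-]
  4 | R B5 → L1 hit [-]
  5 | R B2 → L2 miss [-]
  6 | R B6 → L2 miss [-]
  7 | W B7 → L3 miss wb→B3 [D]
  8 | R B4 → L0 hit [-]
  9 | W B6 → L2 hit [D]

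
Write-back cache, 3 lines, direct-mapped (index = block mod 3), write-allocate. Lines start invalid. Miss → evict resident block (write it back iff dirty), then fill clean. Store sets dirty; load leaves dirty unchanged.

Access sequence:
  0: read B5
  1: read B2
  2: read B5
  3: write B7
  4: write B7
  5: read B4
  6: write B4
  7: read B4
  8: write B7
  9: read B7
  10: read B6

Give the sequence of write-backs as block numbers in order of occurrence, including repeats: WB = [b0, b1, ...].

0: R B5 -> L2 miss  d=-]
1: R B2 -> L2 miss  d=-]
2: R B5 -> L2 miss  d=-]
3: W B7 -> L1 miss  d=D]
4: W B7 -> L1 hit  d=D]
5: R B4 -> L1 miss wb->B7  d=-]
6: W B4 -> L1 hit  d=D]
7: R B4 -> L1 hit  d=D]
8: W B7 -> L1 miss wb->B4  d=D]
9: R B7 -> L1 hit  d=D]
10: R B6 -> L0 miss  d=-]

WB = [7, 4]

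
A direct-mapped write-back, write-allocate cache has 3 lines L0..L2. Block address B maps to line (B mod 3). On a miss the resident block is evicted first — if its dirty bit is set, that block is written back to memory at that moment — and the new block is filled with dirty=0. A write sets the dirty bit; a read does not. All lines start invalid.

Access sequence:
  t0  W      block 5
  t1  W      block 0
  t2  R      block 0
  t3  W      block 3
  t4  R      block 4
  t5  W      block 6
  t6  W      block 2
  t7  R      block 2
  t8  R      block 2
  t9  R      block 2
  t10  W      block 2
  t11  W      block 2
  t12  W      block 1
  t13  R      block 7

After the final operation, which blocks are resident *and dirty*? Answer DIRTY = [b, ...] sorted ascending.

DIRTY = [2, 6]

0: W B5 → L2 miss [D]
1: W B0 → L0 miss [D]
2: R B0 → L0 hit [D]
3: W B3 → L0 miss wb→B0 [D]
4: R B4 → L1 miss [-]
5: W B6 → L0 miss wb→B3 [D]
6: W B2 → L2 miss wb→B5 [D]
7: R B2 → L2 hit [D]
8: R B2 → L2 hit [D]
9: R B2 → L2 hit [D]
10: W B2 → L2 hit [D]
11: W B2 → L2 hit [D]
12: W B1 → L1 miss [D]
13: R B7 → L1 miss wb→B1 [-]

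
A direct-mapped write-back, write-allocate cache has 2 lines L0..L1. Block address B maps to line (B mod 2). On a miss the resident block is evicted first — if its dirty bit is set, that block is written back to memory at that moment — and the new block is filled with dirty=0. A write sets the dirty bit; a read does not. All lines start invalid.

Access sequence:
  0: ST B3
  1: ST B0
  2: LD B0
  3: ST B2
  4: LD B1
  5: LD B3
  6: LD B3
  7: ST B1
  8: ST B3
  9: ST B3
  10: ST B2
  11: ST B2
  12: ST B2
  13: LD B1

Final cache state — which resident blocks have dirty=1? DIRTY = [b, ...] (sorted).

DIRTY = [2]

  0 | W B3 → L1 miss [D]
  1 | W B0 → L0 miss [D]
  2 | R B0 → L0 hit [D]
  3 | W B2 → L0 miss wb→B0 [D]
  4 | R B1 → L1 miss wb→B3 [-]
  5 | R B3 → L1 miss [-]
  6 | R B3 → L1 hit [-]
  7 | W B1 → L1 miss [D]
  8 | W B3 → L1 miss wb→B1 [D]
  9 | W B3 → L1 hit [D]
  10 | W B2 → L0 hit [D]
  11 | W B2 → L0 hit [D]
  12 | W B2 → L0 hit [D]
  13 | R B1 → L1 miss wb→B3 [-]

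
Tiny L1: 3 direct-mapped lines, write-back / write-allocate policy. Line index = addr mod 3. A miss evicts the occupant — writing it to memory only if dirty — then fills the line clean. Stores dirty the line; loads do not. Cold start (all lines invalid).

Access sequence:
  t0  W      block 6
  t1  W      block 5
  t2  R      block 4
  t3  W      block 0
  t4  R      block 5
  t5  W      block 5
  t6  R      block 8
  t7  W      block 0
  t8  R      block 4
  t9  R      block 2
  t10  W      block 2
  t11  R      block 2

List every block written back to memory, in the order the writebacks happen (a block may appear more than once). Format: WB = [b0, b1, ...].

WB = [6, 5]

0: W B6 → L0 miss [D]
1: W B5 → L2 miss [D]
2: R B4 → L1 miss [-]
3: W B0 → L0 miss wb→B6 [D]
4: R B5 → L2 hit [D]
5: W B5 → L2 hit [D]
6: R B8 → L2 miss wb→B5 [-]
7: W B0 → L0 hit [D]
8: R B4 → L1 hit [-]
9: R B2 → L2 miss [-]
10: W B2 → L2 hit [D]
11: R B2 → L2 hit [D]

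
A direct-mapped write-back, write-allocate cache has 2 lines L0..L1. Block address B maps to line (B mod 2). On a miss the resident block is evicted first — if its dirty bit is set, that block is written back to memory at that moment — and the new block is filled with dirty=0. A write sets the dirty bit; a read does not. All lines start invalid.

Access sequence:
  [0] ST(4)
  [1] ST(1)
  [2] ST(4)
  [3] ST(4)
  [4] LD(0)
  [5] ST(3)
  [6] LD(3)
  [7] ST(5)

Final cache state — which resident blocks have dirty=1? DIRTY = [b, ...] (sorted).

DIRTY = [5]

  0 | W B4 → L0 miss [D]
  1 | W B1 → L1 miss [D]
  2 | W B4 → L0 hit [D]
  3 | W B4 → L0 hit [D]
  4 | R B0 → L0 miss wb→B4 [-]
  5 | W B3 → L1 miss wb→B1 [D]
  6 | R B3 → L1 hit [D]
  7 | W B5 → L1 miss wb→B3 [D]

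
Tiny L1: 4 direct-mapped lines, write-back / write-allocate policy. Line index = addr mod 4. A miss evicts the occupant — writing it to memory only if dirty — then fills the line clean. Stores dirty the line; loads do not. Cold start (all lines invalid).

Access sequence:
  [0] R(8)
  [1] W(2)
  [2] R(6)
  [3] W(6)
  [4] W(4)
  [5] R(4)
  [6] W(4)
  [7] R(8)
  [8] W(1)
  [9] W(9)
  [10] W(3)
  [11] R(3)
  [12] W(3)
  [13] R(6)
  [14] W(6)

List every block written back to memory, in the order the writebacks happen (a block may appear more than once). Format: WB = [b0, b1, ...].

WB = [2, 4, 1]

0: R B8 -> L0 miss  d=-]
1: W B2 -> L2 miss  d=D]
2: R B6 -> L2 miss wb->B2  d=-]
3: W B6 -> L2 hit  d=D]
4: W B4 -> L0 miss  d=D]
5: R B4 -> L0 hit  d=D]
6: W B4 -> L0 hit  d=D]
7: R B8 -> L0 miss wb->B4  d=-]
8: W B1 -> L1 miss  d=D]
9: W B9 -> L1 miss wb->B1  d=D]
10: W B3 -> L3 miss  d=D]
11: R B3 -> L3 hit  d=D]
12: W B3 -> L3 hit  d=D]
13: R B6 -> L2 hit  d=D]
14: W B6 -> L2 hit  d=D]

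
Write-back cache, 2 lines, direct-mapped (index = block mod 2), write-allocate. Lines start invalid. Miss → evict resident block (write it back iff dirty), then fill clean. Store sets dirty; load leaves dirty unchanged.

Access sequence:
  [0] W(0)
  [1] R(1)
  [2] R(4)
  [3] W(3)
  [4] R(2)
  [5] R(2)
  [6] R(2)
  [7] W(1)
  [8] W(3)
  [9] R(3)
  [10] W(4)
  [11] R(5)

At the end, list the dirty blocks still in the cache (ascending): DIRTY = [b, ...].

0: W B0 → L0 miss [D]
1: R B1 → L1 miss [-]
2: R B4 → L0 miss wb→B0 [-]
3: W B3 → L1 miss [D]
4: R B2 → L0 miss [-]
5: R B2 → L0 hit [-]
6: R B2 → L0 hit [-]
7: W B1 → L1 miss wb→B3 [D]
8: W B3 → L1 miss wb→B1 [D]
9: R B3 → L1 hit [D]
10: W B4 → L0 miss [D]
11: R B5 → L1 miss wb→B3 [-]

DIRTY = [4]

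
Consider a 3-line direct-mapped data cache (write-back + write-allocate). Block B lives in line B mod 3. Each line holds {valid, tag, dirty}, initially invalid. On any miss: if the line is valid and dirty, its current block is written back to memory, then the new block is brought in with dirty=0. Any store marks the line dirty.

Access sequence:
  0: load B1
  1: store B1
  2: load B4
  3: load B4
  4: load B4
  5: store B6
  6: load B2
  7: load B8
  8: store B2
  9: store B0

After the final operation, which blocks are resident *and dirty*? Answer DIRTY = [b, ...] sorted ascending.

0: R B1 → L1 miss [-]
1: W B1 → L1 hit [D]
2: R B4 → L1 miss wb→B1 [-]
3: R B4 → L1 hit [-]
4: R B4 → L1 hit [-]
5: W B6 → L0 miss [D]
6: R B2 → L2 miss [-]
7: R B8 → L2 miss [-]
8: W B2 → L2 miss [D]
9: W B0 → L0 miss wb→B6 [D]

DIRTY = [0, 2]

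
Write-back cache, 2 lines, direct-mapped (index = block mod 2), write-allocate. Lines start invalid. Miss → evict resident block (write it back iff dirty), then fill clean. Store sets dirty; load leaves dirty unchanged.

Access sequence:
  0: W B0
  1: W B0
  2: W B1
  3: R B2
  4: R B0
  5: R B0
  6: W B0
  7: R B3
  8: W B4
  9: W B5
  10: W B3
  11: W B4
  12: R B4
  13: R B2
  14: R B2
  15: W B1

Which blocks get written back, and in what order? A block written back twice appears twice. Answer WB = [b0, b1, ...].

WB = [0, 1, 0, 5, 4, 3]

0: W B0 -> L0 miss  d=D]
1: W B0 -> L0 hit  d=D]
2: W B1 -> L1 miss  d=D]
3: R B2 -> L0 miss wb->B0  d=-]
4: R B0 -> L0 miss  d=-]
5: R B0 -> L0 hit  d=-]
6: W B0 -> L0 hit  d=D]
7: R B3 -> L1 miss wb->B1  d=-]
8: W B4 -> L0 miss wb->B0  d=D]
9: W B5 -> L1 miss  d=D]
10: W B3 -> L1 miss wb->B5  d=D]
11: W B4 -> L0 hit  d=D]
12: R B4 -> L0 hit  d=D]
13: R B2 -> L0 miss wb->B4  d=-]
14: R B2 -> L0 hit  d=-]
15: W B1 -> L1 miss wb->B3  d=D]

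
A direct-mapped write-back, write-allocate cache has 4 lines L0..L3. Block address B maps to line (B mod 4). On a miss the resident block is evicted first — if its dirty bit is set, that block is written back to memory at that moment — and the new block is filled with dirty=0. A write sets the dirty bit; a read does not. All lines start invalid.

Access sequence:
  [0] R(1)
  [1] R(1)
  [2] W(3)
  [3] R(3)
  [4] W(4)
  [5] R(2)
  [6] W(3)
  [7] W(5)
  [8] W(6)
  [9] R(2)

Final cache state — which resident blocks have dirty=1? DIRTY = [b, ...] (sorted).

DIRTY = [3, 4, 5]

0: R B1 -> L1 miss  d=-]
1: R B1 -> L1 hit  d=-]
2: W B3 -> L3 miss  d=D]
3: R B3 -> L3 hit  d=D]
4: W B4 -> L0 miss  d=D]
5: R B2 -> L2 miss  d=-]
6: W B3 -> L3 hit  d=D]
7: W B5 -> L1 miss  d=D]
8: W B6 -> L2 miss  d=D]
9: R B2 -> L2 miss wb->B6  d=-]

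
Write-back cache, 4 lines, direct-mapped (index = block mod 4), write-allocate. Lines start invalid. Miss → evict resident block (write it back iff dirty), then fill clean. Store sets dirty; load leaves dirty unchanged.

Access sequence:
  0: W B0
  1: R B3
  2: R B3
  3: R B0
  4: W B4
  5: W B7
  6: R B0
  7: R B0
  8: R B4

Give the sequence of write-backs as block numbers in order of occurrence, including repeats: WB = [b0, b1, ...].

  0 | W B0 → L0 miss [D]
  1 | R B3 → L3 miss [-]
  2 | R B3 → L3 hit [-]
  3 | R B0 → L0 hit [D]
  4 | W B4 → L0 miss wb→B0 [D]
  5 | W B7 → L3 miss [D]
  6 | R B0 → L0 miss wb→B4 [-]
  7 | R B0 → L0 hit [-]
  8 | R B4 → L0 miss [-]

WB = [0, 4]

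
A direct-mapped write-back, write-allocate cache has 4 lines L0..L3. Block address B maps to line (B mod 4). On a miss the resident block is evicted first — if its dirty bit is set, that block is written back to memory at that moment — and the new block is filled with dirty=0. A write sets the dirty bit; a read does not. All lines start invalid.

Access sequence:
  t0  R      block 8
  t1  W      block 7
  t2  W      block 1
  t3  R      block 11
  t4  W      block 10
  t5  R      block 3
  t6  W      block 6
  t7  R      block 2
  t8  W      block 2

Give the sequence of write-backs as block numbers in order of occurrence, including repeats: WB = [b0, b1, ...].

WB = [7, 10, 6]

0: R B8 -> L0 miss  d=-]
1: W B7 -> L3 miss  d=D]
2: W B1 -> L1 miss  d=D]
3: R B11 -> L3 miss wb->B7  d=-]
4: W B10 -> L2 miss  d=D]
5: R B3 -> L3 miss  d=-]
6: W B6 -> L2 miss wb->B10  d=D]
7: R B2 -> L2 miss wb->B6  d=-]
8: W B2 -> L2 hit  d=D]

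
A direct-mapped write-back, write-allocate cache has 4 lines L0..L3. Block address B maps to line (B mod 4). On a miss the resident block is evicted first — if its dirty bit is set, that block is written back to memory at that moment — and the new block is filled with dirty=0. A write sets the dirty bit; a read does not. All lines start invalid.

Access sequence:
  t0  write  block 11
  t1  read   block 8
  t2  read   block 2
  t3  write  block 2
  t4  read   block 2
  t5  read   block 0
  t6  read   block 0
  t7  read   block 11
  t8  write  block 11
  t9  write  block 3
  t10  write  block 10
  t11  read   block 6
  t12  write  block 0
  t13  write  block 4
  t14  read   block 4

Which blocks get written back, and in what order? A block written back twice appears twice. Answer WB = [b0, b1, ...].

WB = [11, 2, 10, 0]

0: W B11 → L3 miss [D]
1: R B8 → L0 miss [-]
2: R B2 → L2 miss [-]
3: W B2 → L2 hit [D]
4: R B2 → L2 hit [D]
5: R B0 → L0 miss [-]
6: R B0 → L0 hit [-]
7: R B11 → L3 hit [D]
8: W B11 → L3 hit [D]
9: W B3 → L3 miss wb→B11 [D]
10: W B10 → L2 miss wb→B2 [D]
11: R B6 → L2 miss wb→B10 [-]
12: W B0 → L0 hit [D]
13: W B4 → L0 miss wb→B0 [D]
14: R B4 → L0 hit [D]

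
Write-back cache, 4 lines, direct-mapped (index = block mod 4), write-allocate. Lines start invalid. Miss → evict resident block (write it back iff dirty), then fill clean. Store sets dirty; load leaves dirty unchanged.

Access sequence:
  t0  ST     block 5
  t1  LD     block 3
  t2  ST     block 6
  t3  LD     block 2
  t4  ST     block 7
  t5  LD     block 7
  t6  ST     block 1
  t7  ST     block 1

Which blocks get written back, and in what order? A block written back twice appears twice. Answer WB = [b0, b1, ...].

0: W B5 -> L1 miss  d=D]
1: R B3 -> L3 miss  d=-]
2: W B6 -> L2 miss  d=D]
3: R B2 -> L2 miss wb->B6  d=-]
4: W B7 -> L3 miss  d=D]
5: R B7 -> L3 hit  d=D]
6: W B1 -> L1 miss wb->B5  d=D]
7: W B1 -> L1 hit  d=D]

WB = [6, 5]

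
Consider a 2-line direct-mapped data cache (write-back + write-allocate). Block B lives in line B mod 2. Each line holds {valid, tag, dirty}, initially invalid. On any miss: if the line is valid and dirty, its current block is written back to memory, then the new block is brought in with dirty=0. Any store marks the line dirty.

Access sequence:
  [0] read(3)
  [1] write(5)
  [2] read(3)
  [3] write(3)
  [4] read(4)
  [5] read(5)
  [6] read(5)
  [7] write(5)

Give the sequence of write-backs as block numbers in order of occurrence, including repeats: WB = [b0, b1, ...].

0: R B3 -> L1 miss  d=-]
1: W B5 -> L1 miss  d=D]
2: R B3 -> L1 miss wb->B5  d=-]
3: W B3 -> L1 hit  d=D]
4: R B4 -> L0 miss  d=-]
5: R B5 -> L1 miss wb->B3  d=-]
6: R B5 -> L1 hit  d=-]
7: W B5 -> L1 hit  d=D]

WB = [5, 3]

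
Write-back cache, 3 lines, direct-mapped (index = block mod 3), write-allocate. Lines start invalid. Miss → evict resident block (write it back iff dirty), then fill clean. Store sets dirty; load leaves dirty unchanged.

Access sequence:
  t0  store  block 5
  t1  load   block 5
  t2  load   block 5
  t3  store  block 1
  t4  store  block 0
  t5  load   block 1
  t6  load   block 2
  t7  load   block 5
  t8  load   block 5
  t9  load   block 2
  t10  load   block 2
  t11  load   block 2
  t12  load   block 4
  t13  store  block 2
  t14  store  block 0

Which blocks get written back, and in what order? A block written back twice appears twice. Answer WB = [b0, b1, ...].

0: W B5 -> L2 miss  d=D]
1: R B5 -> L2 hit  d=D]
2: R B5 -> L2 hit  d=D]
3: W B1 -> L1 miss  d=D]
4: W B0 -> L0 miss  d=D]
5: R B1 -> L1 hit  d=D]
6: R B2 -> L2 miss wb->B5  d=-]
7: R B5 -> L2 miss  d=-]
8: R B5 -> L2 hit  d=-]
9: R B2 -> L2 miss  d=-]
10: R B2 -> L2 hit  d=-]
11: R B2 -> L2 hit  d=-]
12: R B4 -> L1 miss wb->B1  d=-]
13: W B2 -> L2 hit  d=D]
14: W B0 -> L0 hit  d=D]

WB = [5, 1]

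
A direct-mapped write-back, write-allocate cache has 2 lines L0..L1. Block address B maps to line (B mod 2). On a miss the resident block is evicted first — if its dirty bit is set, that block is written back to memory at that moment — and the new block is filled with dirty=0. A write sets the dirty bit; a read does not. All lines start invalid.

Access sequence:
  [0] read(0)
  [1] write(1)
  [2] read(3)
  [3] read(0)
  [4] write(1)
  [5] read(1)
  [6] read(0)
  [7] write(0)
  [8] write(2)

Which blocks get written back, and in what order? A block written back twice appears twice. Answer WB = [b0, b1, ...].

0: R B0 -> L0 miss  d=-]
1: W B1 -> L1 miss  d=D]
2: R B3 -> L1 miss wb->B1  d=-]
3: R B0 -> L0 hit  d=-]
4: W B1 -> L1 miss  d=D]
5: R B1 -> L1 hit  d=D]
6: R B0 -> L0 hit  d=-]
7: W B0 -> L0 hit  d=D]
8: W B2 -> L0 miss wb->B0  d=D]

WB = [1, 0]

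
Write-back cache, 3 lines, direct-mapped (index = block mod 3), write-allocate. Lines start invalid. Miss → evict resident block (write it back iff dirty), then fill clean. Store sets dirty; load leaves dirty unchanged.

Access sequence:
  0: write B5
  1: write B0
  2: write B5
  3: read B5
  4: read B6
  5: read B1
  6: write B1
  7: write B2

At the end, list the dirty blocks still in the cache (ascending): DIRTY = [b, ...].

DIRTY = [1, 2]

0: W B5 -> L2 miss  d=D]
1: W B0 -> L0 miss  d=D]
2: W B5 -> L2 hit  d=D]
3: R B5 -> L2 hit  d=D]
4: R B6 -> L0 miss wb->B0  d=-]
5: R B1 -> L1 miss  d=-]
6: W B1 -> L1 hit  d=D]
7: W B2 -> L2 miss wb->B5  d=D]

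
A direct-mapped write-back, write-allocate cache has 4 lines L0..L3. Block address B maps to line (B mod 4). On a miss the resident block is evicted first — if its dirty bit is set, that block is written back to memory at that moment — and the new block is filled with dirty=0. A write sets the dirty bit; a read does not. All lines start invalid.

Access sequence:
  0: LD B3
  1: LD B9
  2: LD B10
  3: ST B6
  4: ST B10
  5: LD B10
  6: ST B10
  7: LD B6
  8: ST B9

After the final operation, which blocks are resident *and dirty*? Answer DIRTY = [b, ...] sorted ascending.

  0 | R B3 → L3 miss [-]
  1 | R B9 → L1 miss [-]
  2 | R B10 → L2 miss [-]
  3 | W B6 → L2 miss [D]
  4 | W B10 → L2 miss wb→B6 [D]
  5 | R B10 → L2 hit [D]
  6 | W B10 → L2 hit [D]
  7 | R B6 → L2 miss wb→B10 [-]
  8 | W B9 → L1 hit [D]

DIRTY = [9]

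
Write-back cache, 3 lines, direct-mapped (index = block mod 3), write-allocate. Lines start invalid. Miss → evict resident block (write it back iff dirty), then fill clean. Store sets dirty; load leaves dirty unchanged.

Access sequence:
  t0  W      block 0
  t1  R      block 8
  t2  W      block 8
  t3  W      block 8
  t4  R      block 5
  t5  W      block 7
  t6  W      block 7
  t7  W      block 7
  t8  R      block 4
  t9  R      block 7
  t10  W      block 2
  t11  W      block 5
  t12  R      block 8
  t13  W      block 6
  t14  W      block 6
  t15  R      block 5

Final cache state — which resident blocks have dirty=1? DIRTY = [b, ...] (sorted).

DIRTY = [6]

0: W B0 -> L0 miss  d=D]
1: R B8 -> L2 miss  d=-]
2: W B8 -> L2 hit  d=D]
3: W B8 -> L2 hit  d=D]
4: R B5 -> L2 miss wb->B8  d=-]
5: W B7 -> L1 miss  d=D]
6: W B7 -> L1 hit  d=D]
7: W B7 -> L1 hit  d=D]
8: R B4 -> L1 miss wb->B7  d=-]
9: R B7 -> L1 miss  d=-]
10: W B2 -> L2 miss  d=D]
11: W B5 -> L2 miss wb->B2  d=D]
12: R B8 -> L2 miss wb->B5  d=-]
13: W B6 -> L0 miss wb->B0  d=D]
14: W B6 -> L0 hit  d=D]
15: R B5 -> L2 miss  d=-]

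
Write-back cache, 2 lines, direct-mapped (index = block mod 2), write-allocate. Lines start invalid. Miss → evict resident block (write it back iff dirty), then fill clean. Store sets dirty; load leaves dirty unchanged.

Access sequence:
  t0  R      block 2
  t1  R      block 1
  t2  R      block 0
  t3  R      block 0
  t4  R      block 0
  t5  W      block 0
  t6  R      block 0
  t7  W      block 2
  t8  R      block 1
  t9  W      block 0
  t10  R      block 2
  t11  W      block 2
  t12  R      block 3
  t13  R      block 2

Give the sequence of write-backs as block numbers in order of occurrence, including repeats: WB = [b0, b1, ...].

WB = [0, 2, 0]

  0 | R B2 → L0 miss [-]
  1 | R B1 → L1 miss [-]
  2 | R B0 → L0 miss [-]
  3 | R B0 → L0 hit [-]
  4 | R B0 → L0 hit [-]
  5 | W B0 → L0 hit [D]
  6 | R B0 → L0 hit [D]
  7 | W B2 → L0 miss wb→B0 [D]
  8 | R B1 → L1 hit [-]
  9 | W B0 → L0 miss wb→B2 [D]
  10 | R B2 → L0 miss wb→B0 [-]
  11 | W B2 → L0 hit [D]
  12 | R B3 → L1 miss [-]
  13 | R B2 → L0 hit [D]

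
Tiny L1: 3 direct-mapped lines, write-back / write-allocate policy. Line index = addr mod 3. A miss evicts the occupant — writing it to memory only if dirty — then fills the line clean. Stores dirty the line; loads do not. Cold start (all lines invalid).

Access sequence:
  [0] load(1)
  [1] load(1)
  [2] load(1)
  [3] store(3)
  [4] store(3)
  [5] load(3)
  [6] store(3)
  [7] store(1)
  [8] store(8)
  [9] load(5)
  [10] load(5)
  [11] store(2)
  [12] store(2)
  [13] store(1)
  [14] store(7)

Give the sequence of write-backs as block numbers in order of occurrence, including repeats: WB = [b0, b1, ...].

  0 | R B1 → L1 miss [-]
  1 | R B1 → L1 hit [-]
  2 | R B1 → L1 hit [-]
  3 | W B3 → L0 miss [D]
  4 | W B3 → L0 hit [D]
  5 | R B3 → L0 hit [D]
  6 | W B3 → L0 hit [D]
  7 | W B1 → L1 hit [D]
  8 | W B8 → L2 miss [D]
  9 | R B5 → L2 miss wb→B8 [-]
  10 | R B5 → L2 hit [-]
  11 | W B2 → L2 miss [D]
  12 | W B2 → L2 hit [D]
  13 | W B1 → L1 hit [D]
  14 | W B7 → L1 miss wb→B1 [D]

WB = [8, 1]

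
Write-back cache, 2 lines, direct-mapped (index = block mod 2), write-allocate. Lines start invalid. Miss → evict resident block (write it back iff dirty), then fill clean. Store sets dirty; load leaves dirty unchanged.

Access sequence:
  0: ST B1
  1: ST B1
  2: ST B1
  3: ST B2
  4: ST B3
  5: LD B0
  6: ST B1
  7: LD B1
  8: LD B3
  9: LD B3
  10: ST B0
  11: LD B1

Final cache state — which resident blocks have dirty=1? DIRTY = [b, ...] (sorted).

DIRTY = [0]

0: W B1 → L1 miss [D]
1: W B1 → L1 hit [D]
2: W B1 → L1 hit [D]
3: W B2 → L0 miss [D]
4: W B3 → L1 miss wb→B1 [D]
5: R B0 → L0 miss wb→B2 [-]
6: W B1 → L1 miss wb→B3 [D]
7: R B1 → L1 hit [D]
8: R B3 → L1 miss wb→B1 [-]
9: R B3 → L1 hit [-]
10: W B0 → L0 hit [D]
11: R B1 → L1 miss [-]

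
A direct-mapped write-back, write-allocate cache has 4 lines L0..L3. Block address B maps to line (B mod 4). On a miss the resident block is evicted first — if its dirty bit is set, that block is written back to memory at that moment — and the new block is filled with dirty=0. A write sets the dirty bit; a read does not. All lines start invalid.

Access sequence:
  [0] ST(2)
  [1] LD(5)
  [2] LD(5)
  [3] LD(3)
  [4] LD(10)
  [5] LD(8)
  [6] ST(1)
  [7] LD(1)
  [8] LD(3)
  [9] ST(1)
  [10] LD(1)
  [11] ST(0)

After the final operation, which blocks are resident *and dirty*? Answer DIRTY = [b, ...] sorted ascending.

  0 | W B2 → L2 miss [D]
  1 | R B5 → L1 miss [-]
  2 | R B5 → L1 hit [-]
  3 | R B3 → L3 miss [-]
  4 | R B10 → L2 miss wb→B2 [-]
  5 | R B8 → L0 miss [-]
  6 | W B1 → L1 miss [D]
  7 | R B1 → L1 hit [D]
  8 | R B3 → L3 hit [-]
  9 | W B1 → L1 hit [D]
  10 | R B1 → L1 hit [D]
  11 | W B0 → L0 miss [D]

DIRTY = [0, 1]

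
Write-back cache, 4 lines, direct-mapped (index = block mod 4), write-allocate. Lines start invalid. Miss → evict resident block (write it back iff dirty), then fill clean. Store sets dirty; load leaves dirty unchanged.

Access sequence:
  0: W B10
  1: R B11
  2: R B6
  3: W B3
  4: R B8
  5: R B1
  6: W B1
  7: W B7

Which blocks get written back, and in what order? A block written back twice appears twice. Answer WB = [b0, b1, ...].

WB = [10, 3]

  0 | W B10 → L2 miss [D]
  1 | R B11 → L3 miss [-]
  2 | R B6 → L2 miss wb→B10 [-]
  3 | W B3 → L3 miss [D]
  4 | R B8 → L0 miss [-]
  5 | R B1 → L1 miss [-]
  6 | W B1 → L1 hit [D]
  7 | W B7 → L3 miss wb→B3 [D]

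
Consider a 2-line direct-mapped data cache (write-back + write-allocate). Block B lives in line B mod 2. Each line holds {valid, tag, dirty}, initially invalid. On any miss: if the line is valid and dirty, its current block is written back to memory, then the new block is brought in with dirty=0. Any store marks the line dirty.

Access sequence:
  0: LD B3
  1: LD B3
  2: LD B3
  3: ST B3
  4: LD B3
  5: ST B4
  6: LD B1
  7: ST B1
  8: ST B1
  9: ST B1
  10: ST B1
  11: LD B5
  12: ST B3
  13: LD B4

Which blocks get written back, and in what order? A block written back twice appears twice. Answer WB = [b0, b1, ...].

0: R B3 → L1 miss [-]
1: R B3 → L1 hit [-]
2: R B3 → L1 hit [-]
3: W B3 → L1 hit [D]
4: R B3 → L1 hit [D]
5: W B4 → L0 miss [D]
6: R B1 → L1 miss wb→B3 [-]
7: W B1 → L1 hit [D]
8: W B1 → L1 hit [D]
9: W B1 → L1 hit [D]
10: W B1 → L1 hit [D]
11: R B5 → L1 miss wb→B1 [-]
12: W B3 → L1 miss [D]
13: R B4 → L0 hit [D]

WB = [3, 1]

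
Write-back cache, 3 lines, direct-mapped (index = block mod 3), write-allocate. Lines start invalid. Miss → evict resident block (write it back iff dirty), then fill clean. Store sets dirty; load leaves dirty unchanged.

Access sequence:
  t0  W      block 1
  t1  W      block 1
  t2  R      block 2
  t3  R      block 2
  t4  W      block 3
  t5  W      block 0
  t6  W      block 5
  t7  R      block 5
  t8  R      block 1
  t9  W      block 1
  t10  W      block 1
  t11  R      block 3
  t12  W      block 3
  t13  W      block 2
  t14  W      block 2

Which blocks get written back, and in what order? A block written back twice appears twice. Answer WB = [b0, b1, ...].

0: W B1 → L1 miss [D]
1: W B1 → L1 hit [D]
2: R B2 → L2 miss [-]
3: R B2 → L2 hit [-]
4: W B3 → L0 miss [D]
5: W B0 → L0 miss wb→B3 [D]
6: W B5 → L2 miss [D]
7: R B5 → L2 hit [D]
8: R B1 → L1 hit [D]
9: W B1 → L1 hit [D]
10: W B1 → L1 hit [D]
11: R B3 → L0 miss wb→B0 [-]
12: W B3 → L0 hit [D]
13: W B2 → L2 miss wb→B5 [D]
14: W B2 → L2 hit [D]

WB = [3, 0, 5]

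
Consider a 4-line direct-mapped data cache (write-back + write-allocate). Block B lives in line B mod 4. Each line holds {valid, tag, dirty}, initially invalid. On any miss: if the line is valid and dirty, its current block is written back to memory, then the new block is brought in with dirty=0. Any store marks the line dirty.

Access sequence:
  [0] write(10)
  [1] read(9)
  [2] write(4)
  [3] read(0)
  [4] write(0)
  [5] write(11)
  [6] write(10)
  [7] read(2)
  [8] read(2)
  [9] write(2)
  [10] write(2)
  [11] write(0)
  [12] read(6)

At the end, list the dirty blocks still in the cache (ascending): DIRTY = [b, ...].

  0 | W B10 → L2 miss [D]
  1 | R B9 → L1 miss [-]
  2 | W B4 → L0 miss [D]
  3 | R B0 → L0 miss wb→B4 [-]
  4 | W B0 → L0 hit [D]
  5 | W B11 → L3 miss [D]
  6 | W B10 → L2 hit [D]
  7 | R B2 → L2 miss wb→B10 [-]
  8 | R B2 → L2 hit [-]
  9 | W B2 → L2 hit [D]
  10 | W B2 → L2 hit [D]
  11 | W B0 → L0 hit [D]
  12 | R B6 → L2 miss wb→B2 [-]

DIRTY = [0, 11]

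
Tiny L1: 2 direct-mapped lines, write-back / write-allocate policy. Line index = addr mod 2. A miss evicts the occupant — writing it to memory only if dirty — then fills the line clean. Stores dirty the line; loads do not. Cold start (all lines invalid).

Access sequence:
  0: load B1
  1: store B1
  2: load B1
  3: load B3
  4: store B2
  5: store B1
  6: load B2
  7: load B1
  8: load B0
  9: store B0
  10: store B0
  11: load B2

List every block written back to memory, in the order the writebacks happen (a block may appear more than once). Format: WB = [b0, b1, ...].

WB = [1, 2, 0]

  0 | R B1 → L1 miss [-]
  1 | W B1 → L1 hit [D]
  2 | R B1 → L1 hit [D]
  3 | R B3 → L1 miss wb→B1 [-]
  4 | W B2 → L0 miss [D]
  5 | W B1 → L1 miss [D]
  6 | R B2 → L0 hit [D]
  7 | R B1 → L1 hit [D]
  8 | R B0 → L0 miss wb→B2 [-]
  9 | W B0 → L0 hit [D]
  10 | W B0 → L0 hit [D]
  11 | R B2 → L0 miss wb→B0 [-]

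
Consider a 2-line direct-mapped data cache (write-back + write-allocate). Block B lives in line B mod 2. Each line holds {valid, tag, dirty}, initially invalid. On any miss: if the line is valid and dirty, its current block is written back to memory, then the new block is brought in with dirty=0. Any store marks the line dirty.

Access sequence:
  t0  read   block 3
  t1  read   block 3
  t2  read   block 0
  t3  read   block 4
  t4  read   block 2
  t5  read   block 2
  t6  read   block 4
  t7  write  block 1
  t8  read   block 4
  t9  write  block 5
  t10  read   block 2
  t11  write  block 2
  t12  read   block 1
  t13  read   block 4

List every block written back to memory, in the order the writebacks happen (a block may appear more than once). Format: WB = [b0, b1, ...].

0: R B3 -> L1 miss  d=-]
1: R B3 -> L1 hit  d=-]
2: R B0 -> L0 miss  d=-]
3: R B4 -> L0 miss  d=-]
4: R B2 -> L0 miss  d=-]
5: R B2 -> L0 hit  d=-]
6: R B4 -> L0 miss  d=-]
7: W B1 -> L1 miss  d=D]
8: R B4 -> L0 hit  d=-]
9: W B5 -> L1 miss wb->B1  d=D]
10: R B2 -> L0 miss  d=-]
11: W B2 -> L0 hit  d=D]
12: R B1 -> L1 miss wb->B5  d=-]
13: R B4 -> L0 miss wb->B2  d=-]

WB = [1, 5, 2]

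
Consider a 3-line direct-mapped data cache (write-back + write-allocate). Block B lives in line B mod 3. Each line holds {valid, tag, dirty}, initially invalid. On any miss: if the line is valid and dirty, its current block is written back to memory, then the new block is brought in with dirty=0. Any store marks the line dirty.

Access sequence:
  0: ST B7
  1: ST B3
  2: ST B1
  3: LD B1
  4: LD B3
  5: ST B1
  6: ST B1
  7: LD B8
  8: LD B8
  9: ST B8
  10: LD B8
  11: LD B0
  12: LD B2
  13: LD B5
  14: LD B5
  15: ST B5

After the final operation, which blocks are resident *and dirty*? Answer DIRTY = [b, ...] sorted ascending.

0: W B7 → L1 miss [D]
1: W B3 → L0 miss [D]
2: W B1 → L1 miss wb→B7 [D]
3: R B1 → L1 hit [D]
4: R B3 → L0 hit [D]
5: W B1 → L1 hit [D]
6: W B1 → L1 hit [D]
7: R B8 → L2 miss [-]
8: R B8 → L2 hit [-]
9: W B8 → L2 hit [D]
10: R B8 → L2 hit [D]
11: R B0 → L0 miss wb→B3 [-]
12: R B2 → L2 miss wb→B8 [-]
13: R B5 → L2 miss [-]
14: R B5 → L2 hit [-]
15: W B5 → L2 hit [D]

DIRTY = [1, 5]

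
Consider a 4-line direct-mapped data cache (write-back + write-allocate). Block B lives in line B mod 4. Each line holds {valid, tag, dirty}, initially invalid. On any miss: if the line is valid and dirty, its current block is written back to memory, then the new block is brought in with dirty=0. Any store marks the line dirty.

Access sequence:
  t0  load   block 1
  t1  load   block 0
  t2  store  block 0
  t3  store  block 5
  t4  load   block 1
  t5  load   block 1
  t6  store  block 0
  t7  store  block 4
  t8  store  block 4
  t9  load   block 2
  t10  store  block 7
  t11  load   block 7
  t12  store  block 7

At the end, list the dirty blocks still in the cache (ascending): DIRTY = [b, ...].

DIRTY = [4, 7]

0: R B1 -> L1 miss  d=-]
1: R B0 -> L0 miss  d=-]
2: W B0 -> L0 hit  d=D]
3: W B5 -> L1 miss  d=D]
4: R B1 -> L1 miss wb->B5  d=-]
5: R B1 -> L1 hit  d=-]
6: W B0 -> L0 hit  d=D]
7: W B4 -> L0 miss wb->B0  d=D]
8: W B4 -> L0 hit  d=D]
9: R B2 -> L2 miss  d=-]
10: W B7 -> L3 miss  d=D]
11: R B7 -> L3 hit  d=D]
12: W B7 -> L3 hit  d=D]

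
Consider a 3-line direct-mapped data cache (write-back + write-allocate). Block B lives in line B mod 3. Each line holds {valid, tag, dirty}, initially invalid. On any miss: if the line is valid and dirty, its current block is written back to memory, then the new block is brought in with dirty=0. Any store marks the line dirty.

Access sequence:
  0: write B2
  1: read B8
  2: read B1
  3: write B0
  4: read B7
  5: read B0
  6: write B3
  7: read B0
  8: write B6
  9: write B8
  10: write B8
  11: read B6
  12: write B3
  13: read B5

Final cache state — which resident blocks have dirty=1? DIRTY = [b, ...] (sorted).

  0 | W B2 → L2 miss [D]
  1 | R B8 → L2 miss wb→B2 [-]
  2 | R B1 → L1 miss [-]
  3 | W B0 → L0 miss [D]
  4 | R B7 → L1 miss [-]
  5 | R B0 → L0 hit [D]
  6 | W B3 → L0 miss wb→B0 [D]
  7 | R B0 → L0 miss wb→B3 [-]
  8 | W B6 → L0 miss [D]
  9 | W B8 → L2 hit [D]
  10 | W B8 → L2 hit [D]
  11 | R B6 → L0 hit [D]
  12 | W B3 → L0 miss wb→B6 [D]
  13 | R B5 → L2 miss wb→B8 [-]

DIRTY = [3]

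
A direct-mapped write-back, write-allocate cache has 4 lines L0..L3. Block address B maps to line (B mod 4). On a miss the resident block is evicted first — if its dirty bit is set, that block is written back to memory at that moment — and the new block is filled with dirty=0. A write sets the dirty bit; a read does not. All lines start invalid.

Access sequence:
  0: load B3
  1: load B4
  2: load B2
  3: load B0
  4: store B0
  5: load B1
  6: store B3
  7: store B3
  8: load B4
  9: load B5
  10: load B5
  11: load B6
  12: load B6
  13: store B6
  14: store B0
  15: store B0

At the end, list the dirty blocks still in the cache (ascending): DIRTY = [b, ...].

DIRTY = [0, 3, 6]

0: R B3 -> L3 miss  d=-]
1: R B4 -> L0 miss  d=-]
2: R B2 -> L2 miss  d=-]
3: R B0 -> L0 miss  d=-]
4: W B0 -> L0 hit  d=D]
5: R B1 -> L1 miss  d=-]
6: W B3 -> L3 hit  d=D]
7: W B3 -> L3 hit  d=D]
8: R B4 -> L0 miss wb->B0  d=-]
9: R B5 -> L1 miss  d=-]
10: R B5 -> L1 hit  d=-]
11: R B6 -> L2 miss  d=-]
12: R B6 -> L2 hit  d=-]
13: W B6 -> L2 hit  d=D]
14: W B0 -> L0 miss  d=D]
15: W B0 -> L0 hit  d=D]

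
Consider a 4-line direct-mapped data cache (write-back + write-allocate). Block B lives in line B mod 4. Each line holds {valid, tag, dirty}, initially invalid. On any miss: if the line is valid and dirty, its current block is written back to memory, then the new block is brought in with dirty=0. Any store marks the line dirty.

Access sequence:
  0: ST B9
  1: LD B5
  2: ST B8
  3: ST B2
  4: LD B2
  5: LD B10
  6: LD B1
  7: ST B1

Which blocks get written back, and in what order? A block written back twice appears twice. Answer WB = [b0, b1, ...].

0: W B9 -> L1 miss  d=D]
1: R B5 -> L1 miss wb->B9  d=-]
2: W B8 -> L0 miss  d=D]
3: W B2 -> L2 miss  d=D]
4: R B2 -> L2 hit  d=D]
5: R B10 -> L2 miss wb->B2  d=-]
6: R B1 -> L1 miss  d=-]
7: W B1 -> L1 hit  d=D]

WB = [9, 2]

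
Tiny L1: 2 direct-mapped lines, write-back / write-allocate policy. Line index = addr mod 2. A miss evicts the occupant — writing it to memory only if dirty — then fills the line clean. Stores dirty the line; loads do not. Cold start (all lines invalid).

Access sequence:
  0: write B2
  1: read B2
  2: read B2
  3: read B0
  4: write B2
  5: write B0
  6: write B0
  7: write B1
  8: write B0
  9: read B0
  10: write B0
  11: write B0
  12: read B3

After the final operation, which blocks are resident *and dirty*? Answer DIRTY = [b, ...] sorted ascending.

DIRTY = [0]

  0 | W B2 → L0 miss [D]
  1 | R B2 → L0 hit [D]
  2 | R B2 → L0 hit [D]
  3 | R B0 → L0 miss wb→B2 [-]
  4 | W B2 → L0 miss [D]
  5 | W B0 → L0 miss wb→B2 [D]
  6 | W B0 → L0 hit [D]
  7 | W B1 → L1 miss [D]
  8 | W B0 → L0 hit [D]
  9 | R B0 → L0 hit [D]
  10 | W B0 → L0 hit [D]
  11 | W B0 → L0 hit [D]
  12 | R B3 → L1 miss wb→B1 [-]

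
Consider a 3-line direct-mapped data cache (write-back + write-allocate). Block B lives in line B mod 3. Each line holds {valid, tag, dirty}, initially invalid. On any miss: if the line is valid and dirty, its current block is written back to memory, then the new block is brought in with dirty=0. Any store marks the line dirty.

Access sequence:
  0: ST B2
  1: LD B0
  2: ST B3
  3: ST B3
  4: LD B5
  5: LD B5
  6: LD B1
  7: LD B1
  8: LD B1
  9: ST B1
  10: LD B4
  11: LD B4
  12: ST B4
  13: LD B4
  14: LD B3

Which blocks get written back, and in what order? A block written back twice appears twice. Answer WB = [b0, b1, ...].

0: W B2 → L2 miss [D]
1: R B0 → L0 miss [-]
2: W B3 → L0 miss [D]
3: W B3 → L0 hit [D]
4: R B5 → L2 miss wb→B2 [-]
5: R B5 → L2 hit [-]
6: R B1 → L1 miss [-]
7: R B1 → L1 hit [-]
8: R B1 → L1 hit [-]
9: W B1 → L1 hit [D]
10: R B4 → L1 miss wb→B1 [-]
11: R B4 → L1 hit [-]
12: W B4 → L1 hit [D]
13: R B4 → L1 hit [D]
14: R B3 → L0 hit [D]

WB = [2, 1]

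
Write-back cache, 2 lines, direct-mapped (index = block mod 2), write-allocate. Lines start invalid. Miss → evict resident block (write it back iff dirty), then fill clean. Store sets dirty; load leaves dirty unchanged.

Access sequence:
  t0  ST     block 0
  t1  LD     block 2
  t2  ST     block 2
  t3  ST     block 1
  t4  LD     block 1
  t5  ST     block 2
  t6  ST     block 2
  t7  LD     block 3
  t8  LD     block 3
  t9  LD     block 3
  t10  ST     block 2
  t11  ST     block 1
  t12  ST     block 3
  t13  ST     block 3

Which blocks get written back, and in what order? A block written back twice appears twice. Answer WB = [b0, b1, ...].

  0 | W B0 → L0 miss [D]
  1 | R B2 → L0 miss wb→B0 [-]
  2 | W B2 → L0 hit [D]
  3 | W B1 → L1 miss [D]
  4 | R B1 → L1 hit [D]
  5 | W B2 → L0 hit [D]
  6 | W B2 → L0 hit [D]
  7 | R B3 → L1 miss wb→B1 [-]
  8 | R B3 → L1 hit [-]
  9 | R B3 → L1 hit [-]
  10 | W B2 → L0 hit [D]
  11 | W B1 → L1 miss [D]
  12 | W B3 → L1 miss wb→B1 [D]
  13 | W B3 → L1 hit [D]

WB = [0, 1, 1]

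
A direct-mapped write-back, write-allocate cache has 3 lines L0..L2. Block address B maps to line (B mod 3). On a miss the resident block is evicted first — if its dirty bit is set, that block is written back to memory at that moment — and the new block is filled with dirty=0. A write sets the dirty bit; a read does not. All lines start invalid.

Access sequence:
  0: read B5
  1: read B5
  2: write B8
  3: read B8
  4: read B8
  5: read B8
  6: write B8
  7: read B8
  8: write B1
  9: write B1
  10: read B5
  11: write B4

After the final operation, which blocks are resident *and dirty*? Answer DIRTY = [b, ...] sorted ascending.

  0 | R B5 → L2 miss [-]
  1 | R B5 → L2 hit [-]
  2 | W B8 → L2 miss [D]
  3 | R B8 → L2 hit [D]
  4 | R B8 → L2 hit [D]
  5 | R B8 → L2 hit [D]
  6 | W B8 → L2 hit [D]
  7 | R B8 → L2 hit [D]
  8 | W B1 → L1 miss [D]
  9 | W B1 → L1 hit [D]
  10 | R B5 → L2 miss wb→B8 [-]
  11 | W B4 → L1 miss wb→B1 [D]

DIRTY = [4]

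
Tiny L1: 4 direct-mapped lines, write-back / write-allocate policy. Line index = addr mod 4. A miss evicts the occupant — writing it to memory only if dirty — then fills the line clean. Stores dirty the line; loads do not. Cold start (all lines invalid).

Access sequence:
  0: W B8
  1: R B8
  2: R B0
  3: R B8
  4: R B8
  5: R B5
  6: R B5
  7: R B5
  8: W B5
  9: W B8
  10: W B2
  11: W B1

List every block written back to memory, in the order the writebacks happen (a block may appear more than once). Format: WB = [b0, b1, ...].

  0 | W B8 → L0 miss [D]
  1 | R B8 → L0 hit [D]
  2 | R B0 → L0 miss wb→B8 [-]
  3 | R B8 → L0 miss [-]
  4 | R B8 → L0 hit [-]
  5 | R B5 → L1 miss [-]
  6 | R B5 → L1 hit [-]
  7 | R B5 → L1 hit [-]
  8 | W B5 → L1 hit [D]
  9 | W B8 → L0 hit [D]
  10 | W B2 → L2 miss [D]
  11 | W B1 → L1 miss wb→B5 [D]

WB = [8, 5]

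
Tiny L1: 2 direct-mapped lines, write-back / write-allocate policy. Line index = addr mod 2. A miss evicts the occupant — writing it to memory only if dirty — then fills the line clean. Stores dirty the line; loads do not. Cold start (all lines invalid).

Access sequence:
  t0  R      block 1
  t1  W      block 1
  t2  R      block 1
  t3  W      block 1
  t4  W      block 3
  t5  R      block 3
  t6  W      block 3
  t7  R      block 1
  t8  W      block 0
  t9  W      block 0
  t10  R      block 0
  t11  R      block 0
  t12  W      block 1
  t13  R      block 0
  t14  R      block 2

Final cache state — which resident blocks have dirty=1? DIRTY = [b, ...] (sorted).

DIRTY = [1]

0: R B1 → L1 miss [-]
1: W B1 → L1 hit [D]
2: R B1 → L1 hit [D]
3: W B1 → L1 hit [D]
4: W B3 → L1 miss wb→B1 [D]
5: R B3 → L1 hit [D]
6: W B3 → L1 hit [D]
7: R B1 → L1 miss wb→B3 [-]
8: W B0 → L0 miss [D]
9: W B0 → L0 hit [D]
10: R B0 → L0 hit [D]
11: R B0 → L0 hit [D]
12: W B1 → L1 hit [D]
13: R B0 → L0 hit [D]
14: R B2 → L0 miss wb→B0 [-]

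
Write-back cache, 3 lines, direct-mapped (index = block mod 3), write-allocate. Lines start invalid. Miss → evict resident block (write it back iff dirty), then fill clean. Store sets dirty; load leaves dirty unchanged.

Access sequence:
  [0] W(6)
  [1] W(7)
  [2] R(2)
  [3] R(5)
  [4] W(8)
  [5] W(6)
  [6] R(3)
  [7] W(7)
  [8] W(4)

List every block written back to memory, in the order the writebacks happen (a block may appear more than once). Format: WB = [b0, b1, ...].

  0 | W B6 → L0 miss [D]
  1 | W B7 → L1 miss [D]
  2 | R B2 → L2 miss [-]
  3 | R B5 → L2 miss [-]
  4 | W B8 → L2 miss [D]
  5 | W B6 → L0 hit [D]
  6 | R B3 → L0 miss wb→B6 [-]
  7 | W B7 → L1 hit [D]
  8 | W B4 → L1 miss wb→B7 [D]

WB = [6, 7]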